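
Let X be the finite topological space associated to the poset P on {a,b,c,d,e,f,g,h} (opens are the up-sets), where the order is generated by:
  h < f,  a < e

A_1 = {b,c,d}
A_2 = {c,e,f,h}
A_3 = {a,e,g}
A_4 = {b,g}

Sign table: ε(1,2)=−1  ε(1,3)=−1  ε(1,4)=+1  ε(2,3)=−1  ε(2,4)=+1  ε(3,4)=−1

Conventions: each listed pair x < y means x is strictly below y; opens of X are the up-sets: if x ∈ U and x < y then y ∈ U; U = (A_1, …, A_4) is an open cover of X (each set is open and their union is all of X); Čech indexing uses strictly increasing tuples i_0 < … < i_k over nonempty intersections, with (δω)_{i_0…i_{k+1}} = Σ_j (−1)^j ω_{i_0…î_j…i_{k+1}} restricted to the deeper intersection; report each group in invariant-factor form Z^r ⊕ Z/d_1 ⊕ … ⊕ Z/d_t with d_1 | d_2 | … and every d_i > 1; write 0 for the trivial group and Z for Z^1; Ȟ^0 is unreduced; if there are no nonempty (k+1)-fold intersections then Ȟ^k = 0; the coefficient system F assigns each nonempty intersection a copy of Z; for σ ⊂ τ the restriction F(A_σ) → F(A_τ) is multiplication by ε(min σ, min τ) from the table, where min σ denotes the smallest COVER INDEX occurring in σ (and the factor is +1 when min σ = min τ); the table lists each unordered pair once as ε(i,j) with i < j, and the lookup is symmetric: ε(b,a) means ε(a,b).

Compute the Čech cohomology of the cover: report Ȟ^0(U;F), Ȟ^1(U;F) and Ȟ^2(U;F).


Ȟ^0(U;F) ≅ 0, Ȟ^1(U;F) ≅ Z/2, Ȟ^2(U;F) ≅ 0

intersection data:
  A12={c} A14={b} A23={e} A34={g}
C dims 4,4; δ0: rk 4, SNF 1^3·2
Ȟ^0 = (4 − 4) − 0 = 0, so Ȟ^0 ≅ 0
Ȟ^1 = (4 − 0) − 4 = 0 plus torsion [2], so Ȟ^1 ≅ Z/2
Ȟ^2 = (0 − 0) − 0 = 0, so Ȟ^2 ≅ 0


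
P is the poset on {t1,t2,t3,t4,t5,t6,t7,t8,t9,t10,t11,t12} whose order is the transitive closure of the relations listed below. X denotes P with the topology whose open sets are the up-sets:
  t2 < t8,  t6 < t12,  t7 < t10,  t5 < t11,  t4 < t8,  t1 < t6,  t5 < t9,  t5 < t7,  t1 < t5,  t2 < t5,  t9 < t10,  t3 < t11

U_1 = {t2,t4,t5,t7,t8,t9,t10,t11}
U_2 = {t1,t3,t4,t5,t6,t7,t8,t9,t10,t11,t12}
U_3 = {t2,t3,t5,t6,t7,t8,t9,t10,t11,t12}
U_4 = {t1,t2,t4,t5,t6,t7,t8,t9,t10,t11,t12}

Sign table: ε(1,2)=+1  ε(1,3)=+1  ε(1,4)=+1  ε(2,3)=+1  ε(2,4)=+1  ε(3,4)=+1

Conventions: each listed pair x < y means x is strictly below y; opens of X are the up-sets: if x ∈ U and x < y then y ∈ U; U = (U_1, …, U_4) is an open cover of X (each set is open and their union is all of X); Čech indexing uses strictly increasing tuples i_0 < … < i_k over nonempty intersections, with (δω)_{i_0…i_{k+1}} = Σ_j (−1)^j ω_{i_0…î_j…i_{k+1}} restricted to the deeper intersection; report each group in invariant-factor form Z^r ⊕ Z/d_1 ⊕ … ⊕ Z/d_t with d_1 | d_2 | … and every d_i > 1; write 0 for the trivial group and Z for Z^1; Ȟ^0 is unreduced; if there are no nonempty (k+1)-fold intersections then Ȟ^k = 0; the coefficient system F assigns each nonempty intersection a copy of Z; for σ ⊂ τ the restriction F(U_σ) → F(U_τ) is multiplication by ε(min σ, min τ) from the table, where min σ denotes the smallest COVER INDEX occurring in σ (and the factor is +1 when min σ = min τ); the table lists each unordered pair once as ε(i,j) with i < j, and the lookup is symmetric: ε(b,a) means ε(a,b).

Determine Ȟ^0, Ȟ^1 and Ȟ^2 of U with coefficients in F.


Ȟ^0(U;F) ≅ Z,  Ȟ^1(U;F) ≅ 0,  Ȟ^2(U;F) ≅ 0

nerve of the cover:
  U12={t4,t5,t7,t8,t9,t10,t11} U13={t2,t5,t7,t8,t9,t10,t11} U14={t2,t4,t5,t7,t8,t9,t10,t11} U23={t3,t5,t6,t7,t8,t9,t10,t11,t12} U24={t1,t4,t5,t6,t7,t8,t9,t10,t11,t12} U34={t2,t5,t6,t7,t8,t9,t10,t11,t12}
  U123={t5,t7,t8,t9,t10,t11} U124={t4,t5,t7,t8,t9,t10,t11} U134={t2,t5,t7,t8,t9,t10,t11} U234={t5,t6,t7,t8,t9,t10,t11,t12}
  U1234={t5,t7,t8,t9,t10,t11}
C dims 4,6,4,1; δ0: rk 3, SNF 1^3; δ1: rk 3, SNF 1^3; δ2: rk 1, SNF 1^1
Ȟ^0 = (4 − 3) − 0 = 1, so Ȟ^0 ≅ Z
Ȟ^1 = (6 − 3) − 3 = 0, so Ȟ^1 ≅ 0
Ȟ^2 = (4 − 1) − 3 = 0, so Ȟ^2 ≅ 0


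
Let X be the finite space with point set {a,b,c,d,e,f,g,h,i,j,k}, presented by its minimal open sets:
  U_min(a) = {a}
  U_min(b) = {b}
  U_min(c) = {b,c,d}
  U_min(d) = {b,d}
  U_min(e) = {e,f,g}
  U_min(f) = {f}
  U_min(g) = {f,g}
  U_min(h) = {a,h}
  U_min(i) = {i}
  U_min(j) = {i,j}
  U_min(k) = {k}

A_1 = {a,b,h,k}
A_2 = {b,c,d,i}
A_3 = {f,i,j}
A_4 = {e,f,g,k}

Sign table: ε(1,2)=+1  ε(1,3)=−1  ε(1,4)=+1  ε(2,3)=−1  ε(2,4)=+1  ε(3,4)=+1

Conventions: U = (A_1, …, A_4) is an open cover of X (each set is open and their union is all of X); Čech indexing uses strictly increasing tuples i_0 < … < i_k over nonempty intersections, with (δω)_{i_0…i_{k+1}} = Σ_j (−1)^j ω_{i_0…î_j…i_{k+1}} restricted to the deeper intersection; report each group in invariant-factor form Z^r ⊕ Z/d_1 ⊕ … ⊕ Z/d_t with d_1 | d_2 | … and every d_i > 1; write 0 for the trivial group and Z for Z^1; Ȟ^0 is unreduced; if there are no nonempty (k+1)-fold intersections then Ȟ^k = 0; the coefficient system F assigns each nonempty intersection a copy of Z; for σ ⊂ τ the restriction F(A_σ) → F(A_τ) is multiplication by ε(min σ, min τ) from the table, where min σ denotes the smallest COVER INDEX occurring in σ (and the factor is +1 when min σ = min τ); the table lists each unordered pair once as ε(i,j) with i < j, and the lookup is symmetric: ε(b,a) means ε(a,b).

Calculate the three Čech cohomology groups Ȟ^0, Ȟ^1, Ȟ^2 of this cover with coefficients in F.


Ȟ^0 = 0; Ȟ^1 = Z/2; Ȟ^2 = 0

nerve simplices:
  A12={b} A14={k} A23={i} A34={f}
C dims 4,4; δ0: rk 4, SNF 1^3·2
degree 0: 4−4−0 = 0 → Ȟ^0 ≅ 0
degree 1: 4−0−4 = 0 plus torsion [2] → Ȟ^1 ≅ Z/2
degree 2: 0−0−0 = 0 → Ȟ^2 ≅ 0


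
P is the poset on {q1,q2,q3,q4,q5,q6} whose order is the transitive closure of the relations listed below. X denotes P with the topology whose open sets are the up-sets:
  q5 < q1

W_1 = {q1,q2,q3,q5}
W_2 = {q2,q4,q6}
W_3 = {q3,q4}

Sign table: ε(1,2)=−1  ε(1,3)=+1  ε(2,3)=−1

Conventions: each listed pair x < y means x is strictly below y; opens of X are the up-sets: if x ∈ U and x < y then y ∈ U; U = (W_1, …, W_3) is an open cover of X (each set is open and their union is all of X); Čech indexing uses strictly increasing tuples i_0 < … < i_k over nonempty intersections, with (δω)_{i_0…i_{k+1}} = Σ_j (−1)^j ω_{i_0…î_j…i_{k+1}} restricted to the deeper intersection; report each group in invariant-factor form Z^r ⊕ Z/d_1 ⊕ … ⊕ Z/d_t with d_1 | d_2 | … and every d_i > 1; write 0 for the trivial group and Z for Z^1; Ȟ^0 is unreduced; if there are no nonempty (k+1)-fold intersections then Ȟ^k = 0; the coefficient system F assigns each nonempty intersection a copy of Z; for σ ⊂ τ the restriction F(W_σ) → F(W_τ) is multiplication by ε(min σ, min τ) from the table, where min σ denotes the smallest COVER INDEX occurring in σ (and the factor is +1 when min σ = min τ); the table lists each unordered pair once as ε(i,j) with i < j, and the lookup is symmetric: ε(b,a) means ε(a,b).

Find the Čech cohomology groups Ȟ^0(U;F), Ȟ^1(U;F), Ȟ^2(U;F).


nonempty intersections:
  W12={q2} W13={q3} W23={q4}
C dims 3,3; δ0: rk 2, SNF 1^2
Ȟ^0: (3−2)−0=1 ⇒ Z
Ȟ^1: (3−0)−2=1 ⇒ Z
Ȟ^2: (0−0)−0=0 ⇒ 0

Ȟ^0 = Z, Ȟ^1 = Z and Ȟ^2 = 0


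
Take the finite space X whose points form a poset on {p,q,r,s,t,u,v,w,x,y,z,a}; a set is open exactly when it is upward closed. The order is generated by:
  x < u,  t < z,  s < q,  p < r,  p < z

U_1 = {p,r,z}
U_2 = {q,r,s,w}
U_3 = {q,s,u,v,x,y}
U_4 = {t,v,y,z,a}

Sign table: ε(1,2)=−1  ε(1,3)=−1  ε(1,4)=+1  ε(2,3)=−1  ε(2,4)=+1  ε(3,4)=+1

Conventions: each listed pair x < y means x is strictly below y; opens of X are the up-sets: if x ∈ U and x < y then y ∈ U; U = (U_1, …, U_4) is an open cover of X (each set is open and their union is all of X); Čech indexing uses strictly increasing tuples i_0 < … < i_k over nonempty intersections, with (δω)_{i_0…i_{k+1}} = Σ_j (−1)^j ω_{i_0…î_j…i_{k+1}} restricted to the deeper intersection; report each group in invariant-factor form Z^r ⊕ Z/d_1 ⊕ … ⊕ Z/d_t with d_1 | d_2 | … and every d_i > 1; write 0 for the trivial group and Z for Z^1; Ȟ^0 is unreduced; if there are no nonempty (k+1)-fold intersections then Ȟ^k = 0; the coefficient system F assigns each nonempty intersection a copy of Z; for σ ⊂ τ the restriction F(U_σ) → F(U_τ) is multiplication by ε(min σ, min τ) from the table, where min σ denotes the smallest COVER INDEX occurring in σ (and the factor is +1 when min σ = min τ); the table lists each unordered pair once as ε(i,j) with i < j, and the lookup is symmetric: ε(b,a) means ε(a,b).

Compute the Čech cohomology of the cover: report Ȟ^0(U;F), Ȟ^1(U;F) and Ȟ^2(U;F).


Ȟ^0 ≅ Z; Ȟ^1 ≅ Z; Ȟ^2 ≅ 0

intersection data:
  U12={r} U14={z} U23={q,s} U34={v,y}
C dims 4,4; δ0: rk 3, SNF 1^3
Ȟ^0 = (4 − 3) − 0 = 1, so Ȟ^0 ≅ Z
Ȟ^1 = (4 − 0) − 3 = 1, so Ȟ^1 ≅ Z
Ȟ^2 = (0 − 0) − 0 = 0, so Ȟ^2 ≅ 0


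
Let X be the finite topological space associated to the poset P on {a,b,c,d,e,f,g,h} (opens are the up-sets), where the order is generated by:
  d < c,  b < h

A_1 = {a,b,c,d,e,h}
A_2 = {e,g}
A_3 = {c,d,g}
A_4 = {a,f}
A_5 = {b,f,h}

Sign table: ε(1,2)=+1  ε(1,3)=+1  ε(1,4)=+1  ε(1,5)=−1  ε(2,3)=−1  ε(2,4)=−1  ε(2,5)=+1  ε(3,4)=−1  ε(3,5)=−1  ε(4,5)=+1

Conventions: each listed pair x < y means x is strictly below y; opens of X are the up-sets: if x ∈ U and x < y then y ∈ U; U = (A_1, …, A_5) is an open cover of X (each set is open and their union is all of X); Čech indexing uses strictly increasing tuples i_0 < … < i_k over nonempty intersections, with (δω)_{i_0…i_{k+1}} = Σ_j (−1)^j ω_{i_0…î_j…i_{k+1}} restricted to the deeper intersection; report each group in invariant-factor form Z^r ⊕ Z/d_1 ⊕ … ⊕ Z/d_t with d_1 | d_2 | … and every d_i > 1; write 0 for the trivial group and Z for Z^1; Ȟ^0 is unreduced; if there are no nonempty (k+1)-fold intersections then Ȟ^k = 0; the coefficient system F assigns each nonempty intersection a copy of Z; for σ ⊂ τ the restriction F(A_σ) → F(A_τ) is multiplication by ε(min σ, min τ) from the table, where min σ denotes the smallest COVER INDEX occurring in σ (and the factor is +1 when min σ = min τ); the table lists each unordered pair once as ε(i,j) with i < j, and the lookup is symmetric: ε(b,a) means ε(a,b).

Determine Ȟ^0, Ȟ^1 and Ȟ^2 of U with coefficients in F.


nonempty intersections:
  A12={e} A13={c,d} A14={a} A15={b,h} A23={g} A45={f}
C dims 5,6; δ0: rk 5, SNF 1^4·2
Ȟ^0: (5−5)−0=0 ⇒ 0
Ȟ^1: (6−0)−5=1 plus torsion [2] ⇒ Z ⊕ Z/2
Ȟ^2: (0−0)−0=0 ⇒ 0

Ȟ^0 ≅ 0, Ȟ^1 ≅ Z ⊕ Z/2, Ȟ^2 ≅ 0


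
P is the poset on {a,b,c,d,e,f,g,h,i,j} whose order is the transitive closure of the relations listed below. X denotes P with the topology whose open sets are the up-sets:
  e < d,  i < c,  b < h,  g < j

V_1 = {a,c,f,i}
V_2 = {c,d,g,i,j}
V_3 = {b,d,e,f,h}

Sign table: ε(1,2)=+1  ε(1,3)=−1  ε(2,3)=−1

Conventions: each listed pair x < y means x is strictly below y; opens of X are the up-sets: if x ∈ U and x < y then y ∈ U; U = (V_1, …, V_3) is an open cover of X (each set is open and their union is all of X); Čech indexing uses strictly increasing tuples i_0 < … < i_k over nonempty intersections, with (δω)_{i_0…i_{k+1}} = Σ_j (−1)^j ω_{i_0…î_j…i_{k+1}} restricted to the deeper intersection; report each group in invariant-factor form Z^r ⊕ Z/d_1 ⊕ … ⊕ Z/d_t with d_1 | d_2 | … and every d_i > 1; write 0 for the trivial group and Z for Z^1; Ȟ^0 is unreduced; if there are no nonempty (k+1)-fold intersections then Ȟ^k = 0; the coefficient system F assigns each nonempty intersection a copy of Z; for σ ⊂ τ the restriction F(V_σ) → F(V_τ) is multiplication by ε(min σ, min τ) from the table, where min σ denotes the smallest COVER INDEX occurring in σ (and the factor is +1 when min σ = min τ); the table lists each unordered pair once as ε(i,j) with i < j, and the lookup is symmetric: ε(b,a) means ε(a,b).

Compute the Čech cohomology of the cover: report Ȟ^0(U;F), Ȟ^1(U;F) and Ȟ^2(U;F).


nerve of the cover:
  V12={c,i} V13={f} V23={d}
C dims 3,3; δ0: rk 2, SNF 1^2
Ȟ^0 = (3 − 2) − 0 = 1, so Ȟ^0 ≅ Z
Ȟ^1 = (3 − 0) − 2 = 1, so Ȟ^1 ≅ Z
Ȟ^2 = (0 − 0) − 0 = 0, so Ȟ^2 ≅ 0

Ȟ^0 = Z, Ȟ^1 = Z and Ȟ^2 = 0


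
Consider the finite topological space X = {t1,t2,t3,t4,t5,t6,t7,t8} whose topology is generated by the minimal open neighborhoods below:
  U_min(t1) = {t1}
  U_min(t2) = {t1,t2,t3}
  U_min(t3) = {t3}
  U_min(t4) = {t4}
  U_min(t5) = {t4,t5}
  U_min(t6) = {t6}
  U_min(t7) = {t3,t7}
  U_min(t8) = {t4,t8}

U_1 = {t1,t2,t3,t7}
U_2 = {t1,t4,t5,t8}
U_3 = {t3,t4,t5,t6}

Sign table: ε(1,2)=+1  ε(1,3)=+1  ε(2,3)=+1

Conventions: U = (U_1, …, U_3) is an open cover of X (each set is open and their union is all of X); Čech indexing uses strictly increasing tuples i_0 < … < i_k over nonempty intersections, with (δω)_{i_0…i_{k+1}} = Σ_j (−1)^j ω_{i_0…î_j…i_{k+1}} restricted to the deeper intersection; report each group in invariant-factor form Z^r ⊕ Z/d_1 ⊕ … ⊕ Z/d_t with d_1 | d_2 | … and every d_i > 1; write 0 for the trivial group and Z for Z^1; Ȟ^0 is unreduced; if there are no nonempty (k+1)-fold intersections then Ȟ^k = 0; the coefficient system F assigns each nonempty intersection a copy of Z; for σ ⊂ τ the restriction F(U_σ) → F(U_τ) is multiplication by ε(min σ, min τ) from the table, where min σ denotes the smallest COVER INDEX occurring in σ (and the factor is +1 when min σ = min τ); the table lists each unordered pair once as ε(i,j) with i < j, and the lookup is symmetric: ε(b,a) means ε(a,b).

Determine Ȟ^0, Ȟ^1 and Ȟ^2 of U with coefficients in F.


nonempty overlaps:
  U12={t1} U13={t3} U23={t4,t5}
C dims 3,3; δ0: rk 2, SNF 1^2
degree 0: 3−2−0 = 1 → Ȟ^0 ≅ Z
degree 1: 3−0−2 = 1 → Ȟ^1 ≅ Z
degree 2: 0−0−0 = 0 → Ȟ^2 ≅ 0

Ȟ^0 = Z, Ȟ^1 = Z, Ȟ^2 = 0


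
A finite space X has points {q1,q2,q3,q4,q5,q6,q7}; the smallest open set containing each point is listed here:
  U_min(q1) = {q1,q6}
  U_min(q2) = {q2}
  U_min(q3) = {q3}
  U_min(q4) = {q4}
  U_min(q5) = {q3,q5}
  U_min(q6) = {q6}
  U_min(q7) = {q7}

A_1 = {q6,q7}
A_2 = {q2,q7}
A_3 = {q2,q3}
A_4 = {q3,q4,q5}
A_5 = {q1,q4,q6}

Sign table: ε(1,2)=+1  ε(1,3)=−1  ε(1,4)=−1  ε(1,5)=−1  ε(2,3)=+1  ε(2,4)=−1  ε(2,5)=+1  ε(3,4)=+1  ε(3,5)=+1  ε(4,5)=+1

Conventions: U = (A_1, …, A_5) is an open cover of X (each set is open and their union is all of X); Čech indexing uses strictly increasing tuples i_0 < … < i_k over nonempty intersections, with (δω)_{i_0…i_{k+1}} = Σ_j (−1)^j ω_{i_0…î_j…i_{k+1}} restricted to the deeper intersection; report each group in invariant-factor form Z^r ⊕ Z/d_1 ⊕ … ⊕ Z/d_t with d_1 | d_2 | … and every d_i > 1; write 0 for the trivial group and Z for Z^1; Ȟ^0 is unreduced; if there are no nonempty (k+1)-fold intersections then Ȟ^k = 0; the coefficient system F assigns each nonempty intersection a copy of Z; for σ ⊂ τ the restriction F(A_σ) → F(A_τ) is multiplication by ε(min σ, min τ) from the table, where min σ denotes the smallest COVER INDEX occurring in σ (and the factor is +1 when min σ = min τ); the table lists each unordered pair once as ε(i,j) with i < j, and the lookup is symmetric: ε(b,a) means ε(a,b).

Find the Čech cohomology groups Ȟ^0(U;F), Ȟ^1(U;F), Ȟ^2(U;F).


nonempty overlaps:
  A12={q7} A15={q6} A23={q2} A34={q3} A45={q4}
C dims 5,5; δ0: rk 5, SNF 1^4·2
degree 0: 5−5−0 = 0 → Ȟ^0 ≅ 0
degree 1: 5−0−5 = 0 plus torsion [2] → Ȟ^1 ≅ Z/2
degree 2: 0−0−0 = 0 → Ȟ^2 ≅ 0

Ȟ^0 = 0, Ȟ^1 = Z/2, Ȟ^2 = 0


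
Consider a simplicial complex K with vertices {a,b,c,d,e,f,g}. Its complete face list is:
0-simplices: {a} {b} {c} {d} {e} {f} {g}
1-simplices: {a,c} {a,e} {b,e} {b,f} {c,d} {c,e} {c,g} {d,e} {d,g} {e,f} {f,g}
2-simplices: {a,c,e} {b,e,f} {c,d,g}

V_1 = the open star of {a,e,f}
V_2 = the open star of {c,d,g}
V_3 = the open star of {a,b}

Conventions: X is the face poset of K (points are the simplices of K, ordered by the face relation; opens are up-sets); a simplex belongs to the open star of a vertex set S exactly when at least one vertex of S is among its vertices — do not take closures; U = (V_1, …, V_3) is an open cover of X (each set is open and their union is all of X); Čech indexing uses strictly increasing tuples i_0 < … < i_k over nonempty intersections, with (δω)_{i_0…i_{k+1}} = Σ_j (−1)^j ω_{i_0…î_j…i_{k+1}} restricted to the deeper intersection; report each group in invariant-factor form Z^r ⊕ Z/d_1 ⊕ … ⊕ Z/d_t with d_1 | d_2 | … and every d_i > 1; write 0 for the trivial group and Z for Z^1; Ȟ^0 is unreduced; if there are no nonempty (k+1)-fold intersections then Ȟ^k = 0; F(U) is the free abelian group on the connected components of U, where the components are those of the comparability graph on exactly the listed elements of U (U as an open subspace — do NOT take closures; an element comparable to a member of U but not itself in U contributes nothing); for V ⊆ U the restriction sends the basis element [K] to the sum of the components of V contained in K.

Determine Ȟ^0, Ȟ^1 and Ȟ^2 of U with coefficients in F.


nerve of the cover:
  V1={{a},{e},{f},{a,c},{a,e},{b,e},{b,f},{c,e},{d,e},{e,f},{f,g},{a,c,e},{b,e,f}} V2={{c},{d},{g},{a,c},{c,d},{c,e},{c,g},{d,e},{d,g},{f,g},{a,c,e},{c,d,g}} V3={{a},{b},{a,c},{a,e},{b,e},{b,f},{a,c,e},{b,e,f}}
  V12={{a,c},{c,e},{d,e},{f,g},{a,c,e}} V13={{a},{a,c},{a,e},{b,e},{b,f},{a,c,e},{b,e,f}} V23={{a,c},{a,c,e}}
  V123={{a,c},{a,c,e}}
components per intersection:
  V1: {{a},{e},{f},{a,c},{a,e},{b,e},{b,f},{c,e},{d,e},{e,f},{f,g},{a,c,e},{b,e,f}}
  V2: {{c},{d},{g},{a,c},{c,d},{c,e},{c,g},{d,e},{d,g},{f,g},{a,c,e},{c,d,g}}
  V3: {{a},{a,c},{a,e},{a,c,e}} {{b},{b,e},{b,f},{b,e,f}}
  V12: {{a,c},{c,e},{a,c,e}} {{d,e}} {{f,g}}
  V13: {{a},{a,c},{a,e},{a,c,e}} {{b,e},{b,f},{b,e,f}}
  V23: {{a,c},{a,c,e}}
  V123: {{a,c},{a,c,e}}
C dims 4,6,1; δ0: rk 3, SNF 1^3; δ1: rk 1, SNF 1^1
Ȟ^0 = (4 − 3) − 0 = 1, so Ȟ^0 ≅ Z
Ȟ^1 = (6 − 1) − 3 = 2, so Ȟ^1 ≅ Z^2
Ȟ^2 = (1 − 0) − 1 = 0, so Ȟ^2 ≅ 0

Ȟ^0(U;F) ≅ Z,  Ȟ^1(U;F) ≅ Z^2,  Ȟ^2(U;F) ≅ 0


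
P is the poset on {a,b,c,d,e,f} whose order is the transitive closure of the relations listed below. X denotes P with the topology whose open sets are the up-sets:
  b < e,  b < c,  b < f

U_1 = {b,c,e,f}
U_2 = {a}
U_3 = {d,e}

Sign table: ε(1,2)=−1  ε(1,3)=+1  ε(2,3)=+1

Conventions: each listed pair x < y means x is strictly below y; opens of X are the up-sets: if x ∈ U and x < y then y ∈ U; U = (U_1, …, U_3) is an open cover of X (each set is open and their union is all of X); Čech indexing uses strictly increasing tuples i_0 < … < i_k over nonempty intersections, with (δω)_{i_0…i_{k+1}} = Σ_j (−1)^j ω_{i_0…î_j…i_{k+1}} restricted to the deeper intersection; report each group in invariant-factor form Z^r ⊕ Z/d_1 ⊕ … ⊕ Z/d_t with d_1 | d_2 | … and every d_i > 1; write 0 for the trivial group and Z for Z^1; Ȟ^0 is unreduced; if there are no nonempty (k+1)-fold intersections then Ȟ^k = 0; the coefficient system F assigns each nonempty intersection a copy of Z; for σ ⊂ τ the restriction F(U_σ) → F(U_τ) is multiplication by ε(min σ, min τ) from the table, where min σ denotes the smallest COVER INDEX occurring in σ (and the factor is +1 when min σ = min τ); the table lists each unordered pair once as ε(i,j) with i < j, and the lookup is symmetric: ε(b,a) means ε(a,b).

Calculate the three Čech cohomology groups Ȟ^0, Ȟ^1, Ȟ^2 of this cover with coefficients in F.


cover nerve:
  U13={e}
C dims 3,1; δ0: rk 1, SNF 1^1
Ȟ^0: (3−1)−0=2 ⇒ Z^2
Ȟ^1: (1−0)−1=0 ⇒ 0
Ȟ^2: (0−0)−0=0 ⇒ 0

Ȟ^0 = Z^2; Ȟ^1 = 0; Ȟ^2 = 0


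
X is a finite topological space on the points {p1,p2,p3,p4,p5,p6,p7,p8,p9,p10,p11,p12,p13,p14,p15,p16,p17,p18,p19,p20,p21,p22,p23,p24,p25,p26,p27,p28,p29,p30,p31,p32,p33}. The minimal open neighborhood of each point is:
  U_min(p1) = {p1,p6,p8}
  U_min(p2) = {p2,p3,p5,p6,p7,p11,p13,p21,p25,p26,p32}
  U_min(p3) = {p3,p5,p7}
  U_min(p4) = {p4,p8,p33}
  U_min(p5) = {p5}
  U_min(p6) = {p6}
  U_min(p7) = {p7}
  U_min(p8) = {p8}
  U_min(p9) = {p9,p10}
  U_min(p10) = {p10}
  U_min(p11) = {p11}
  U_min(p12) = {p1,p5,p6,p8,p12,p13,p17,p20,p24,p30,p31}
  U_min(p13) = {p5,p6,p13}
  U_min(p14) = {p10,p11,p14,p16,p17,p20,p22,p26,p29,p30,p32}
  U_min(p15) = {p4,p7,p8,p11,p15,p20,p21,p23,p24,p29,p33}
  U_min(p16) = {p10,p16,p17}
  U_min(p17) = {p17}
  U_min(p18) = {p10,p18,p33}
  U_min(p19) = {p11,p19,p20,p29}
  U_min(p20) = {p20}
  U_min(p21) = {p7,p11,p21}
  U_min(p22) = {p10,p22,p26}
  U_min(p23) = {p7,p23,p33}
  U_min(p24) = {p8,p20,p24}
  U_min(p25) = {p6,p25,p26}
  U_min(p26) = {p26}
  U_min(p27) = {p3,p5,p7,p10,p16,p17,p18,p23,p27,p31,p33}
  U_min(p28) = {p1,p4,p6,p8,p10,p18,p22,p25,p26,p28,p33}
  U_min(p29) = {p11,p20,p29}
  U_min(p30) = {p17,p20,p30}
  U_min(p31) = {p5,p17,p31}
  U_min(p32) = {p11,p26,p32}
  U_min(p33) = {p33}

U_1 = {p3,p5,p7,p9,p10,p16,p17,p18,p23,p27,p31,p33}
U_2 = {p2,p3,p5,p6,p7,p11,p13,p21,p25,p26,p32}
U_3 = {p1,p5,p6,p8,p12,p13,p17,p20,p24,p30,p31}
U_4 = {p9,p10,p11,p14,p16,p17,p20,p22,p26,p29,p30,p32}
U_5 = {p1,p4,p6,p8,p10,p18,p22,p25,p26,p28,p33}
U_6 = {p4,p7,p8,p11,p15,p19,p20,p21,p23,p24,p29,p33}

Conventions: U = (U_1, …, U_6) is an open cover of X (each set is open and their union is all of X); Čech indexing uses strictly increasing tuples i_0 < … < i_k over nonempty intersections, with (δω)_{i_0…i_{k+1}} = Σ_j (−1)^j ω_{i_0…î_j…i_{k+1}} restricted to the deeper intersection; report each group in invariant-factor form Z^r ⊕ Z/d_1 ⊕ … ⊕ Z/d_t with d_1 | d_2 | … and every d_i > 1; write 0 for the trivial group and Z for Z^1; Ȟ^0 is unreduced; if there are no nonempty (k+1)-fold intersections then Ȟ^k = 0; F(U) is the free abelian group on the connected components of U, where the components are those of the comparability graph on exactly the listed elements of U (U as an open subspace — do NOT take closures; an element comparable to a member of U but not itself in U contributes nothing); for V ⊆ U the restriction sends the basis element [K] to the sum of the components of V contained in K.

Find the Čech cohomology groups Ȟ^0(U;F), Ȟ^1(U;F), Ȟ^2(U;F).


Ȟ^0 = Z, Ȟ^1 = 0 and Ȟ^2 = Z/2

intersection data:
  U12={p3,p5,p7} U13={p5,p17,p31} U14={p9,p10,p16,p17} U15={p10,p18,p33} U16={p7,p23,p33} U23={p5,p6,p13} U24={p11,p26,p32} U25={p6,p25,p26} U26={p7,p11,p21} U34={p17,p20,p30} U35={p1,p6,p8} U36={p8,p20,p24} U45={p10,p22,p26} U46={p11,p20,p29} U56={p4,p8,p33}
  U123={p5} U126={p7} U134={p17} U145={p10} U156={p33} U235={p6} U245={p26} U246={p11} U346={p20} U356={p8}
components per intersection:
  U1: {p3,p5,p7,p9,p10,p16,p17,p18,p23,p27,p31,p33}
  U2: {p2,p3,p5,p6,p7,p11,p13,p21,p25,p26,p32}
  U3: {p1,p5,p6,p8,p12,p13,p17,p20,p24,p30,p31}
  U4: {p9,p10,p11,p14,p16,p17,p20,p22,p26,p29,p30,p32}
  U5: {p1,p4,p6,p8,p10,p18,p22,p25,p26,p28,p33}
  U6: {p4,p7,p8,p11,p15,p19,p20,p21,p23,p24,p29,p33}
  U12: {p3,p5,p7}
  U13: {p5,p17,p31}
  U14: {p9,p10,p16,p17}
  U15: {p10,p18,p33}
  U16: {p7,p23,p33}
  U23: {p5,p6,p13}
  U24: {p11,p26,p32}
  U25: {p6,p25,p26}
  U26: {p7,p11,p21}
  U34: {p17,p20,p30}
  U35: {p1,p6,p8}
  U36: {p8,p20,p24}
  U45: {p10,p22,p26}
  U46: {p11,p20,p29}
  U56: {p4,p8,p33}
  U123: {p5}
  U126: {p7}
  U134: {p17}
  U145: {p10}
  U156: {p33}
  U235: {p6}
  U245: {p26}
  U246: {p11}
  U346: {p20}
  U356: {p8}
C dims 6,15,10; δ0: rk 5, SNF 1^5; δ1: rk 10, SNF 1^9·2
Ȟ^0 = (6 − 5) − 0 = 1, so Ȟ^0 ≅ Z
Ȟ^1 = (15 − 10) − 5 = 0, so Ȟ^1 ≅ 0
Ȟ^2 = (10 − 0) − 10 = 0 plus torsion [2], so Ȟ^2 ≅ Z/2


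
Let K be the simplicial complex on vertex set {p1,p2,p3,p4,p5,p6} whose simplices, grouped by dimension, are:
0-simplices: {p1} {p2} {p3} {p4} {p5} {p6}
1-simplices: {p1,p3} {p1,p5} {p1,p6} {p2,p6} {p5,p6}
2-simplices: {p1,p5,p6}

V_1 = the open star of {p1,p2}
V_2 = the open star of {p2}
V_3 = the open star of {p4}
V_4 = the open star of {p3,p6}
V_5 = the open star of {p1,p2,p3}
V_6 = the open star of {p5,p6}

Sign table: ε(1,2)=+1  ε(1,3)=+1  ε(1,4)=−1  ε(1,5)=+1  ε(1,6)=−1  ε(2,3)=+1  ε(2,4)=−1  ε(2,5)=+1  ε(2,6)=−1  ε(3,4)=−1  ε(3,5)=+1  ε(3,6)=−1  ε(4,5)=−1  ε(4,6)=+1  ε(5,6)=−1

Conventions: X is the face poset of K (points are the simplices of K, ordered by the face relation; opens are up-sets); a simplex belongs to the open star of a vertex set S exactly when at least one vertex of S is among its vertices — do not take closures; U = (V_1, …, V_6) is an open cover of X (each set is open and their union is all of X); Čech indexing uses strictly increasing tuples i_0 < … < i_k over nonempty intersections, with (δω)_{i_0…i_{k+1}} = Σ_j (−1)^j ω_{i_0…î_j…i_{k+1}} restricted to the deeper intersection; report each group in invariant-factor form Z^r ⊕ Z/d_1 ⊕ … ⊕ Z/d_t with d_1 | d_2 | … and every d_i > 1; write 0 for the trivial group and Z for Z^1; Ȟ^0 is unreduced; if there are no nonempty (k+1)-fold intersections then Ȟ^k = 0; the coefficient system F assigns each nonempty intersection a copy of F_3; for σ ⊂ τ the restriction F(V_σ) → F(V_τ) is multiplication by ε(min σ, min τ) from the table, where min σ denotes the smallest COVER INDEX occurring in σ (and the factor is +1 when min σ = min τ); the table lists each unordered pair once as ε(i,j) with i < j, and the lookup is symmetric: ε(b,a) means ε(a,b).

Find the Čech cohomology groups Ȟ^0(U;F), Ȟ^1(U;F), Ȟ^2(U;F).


Ȟ^0 ≅ Z/3 ⊕ Z/3, Ȟ^1 ≅ 0 and Ȟ^2 ≅ 0

nerve of the cover:
  V1={{p1},{p2},{p1,p3},{p1,p5},{p1,p6},{p2,p6},{p1,p5,p6}} V2={{p2},{p2,p6}} V3={{p4}} V4={{p3},{p6},{p1,p3},{p1,p6},{p2,p6},{p5,p6},{p1,p5,p6}} V5={{p1},{p2},{p3},{p1,p3},{p1,p5},{p1,p6},{p2,p6},{p1,p5,p6}} V6={{p5},{p6},{p1,p5},{p1,p6},{p2,p6},{p5,p6},{p1,p5,p6}}
  V12={{p2},{p2,p6}} V14={{p1,p3},{p1,p6},{p2,p6},{p1,p5,p6}} V15={{p1},{p2},{p1,p3},{p1,p5},{p1,p6},{p2,p6},{p1,p5,p6}} V16={{p1,p5},{p1,p6},{p2,p6},{p1,p5,p6}} V24={{p2,p6}} V25={{p2},{p2,p6}} V26={{p2,p6}} V45={{p3},{p1,p3},{p1,p6},{p2,p6},{p1,p5,p6}} V46={{p6},{p1,p6},{p2,p6},{p5,p6},{p1,p5,p6}} V56={{p1,p5},{p1,p6},{p2,p6},{p1,p5,p6}}
  V124={{p2,p6}} V125={{p2},{p2,p6}} V126={{p2,p6}} V145={{p1,p3},{p1,p6},{p2,p6},{p1,p5,p6}} V146={{p1,p6},{p2,p6},{p1,p5,p6}} V156={{p1,p5},{p1,p6},{p2,p6},{p1,p5,p6}} V245={{p2,p6}} V246={{p2,p6}} V256={{p2,p6}} V456={{p1,p6},{p2,p6},{p1,p5,p6}}
  V1245={{p2,p6}} V1246={{p2,p6}} V1256={{p2,p6}} V1456={{p1,p6},{p2,p6},{p1,p5,p6}} V2456={{p2,p6}}
  V12456={{p2,p6}}
C dims 6,10,10,5; δ0: rk_F3 4; δ1: rk_F3 6; δ2: rk_F3 4
Ȟ^0 = (6 − 4) − 0 = 2, so Ȟ^0 ≅ Z/3 ⊕ Z/3
Ȟ^1 = (10 − 6) − 4 = 0, so Ȟ^1 ≅ 0
Ȟ^2 = (10 − 4) − 6 = 0, so Ȟ^2 ≅ 0


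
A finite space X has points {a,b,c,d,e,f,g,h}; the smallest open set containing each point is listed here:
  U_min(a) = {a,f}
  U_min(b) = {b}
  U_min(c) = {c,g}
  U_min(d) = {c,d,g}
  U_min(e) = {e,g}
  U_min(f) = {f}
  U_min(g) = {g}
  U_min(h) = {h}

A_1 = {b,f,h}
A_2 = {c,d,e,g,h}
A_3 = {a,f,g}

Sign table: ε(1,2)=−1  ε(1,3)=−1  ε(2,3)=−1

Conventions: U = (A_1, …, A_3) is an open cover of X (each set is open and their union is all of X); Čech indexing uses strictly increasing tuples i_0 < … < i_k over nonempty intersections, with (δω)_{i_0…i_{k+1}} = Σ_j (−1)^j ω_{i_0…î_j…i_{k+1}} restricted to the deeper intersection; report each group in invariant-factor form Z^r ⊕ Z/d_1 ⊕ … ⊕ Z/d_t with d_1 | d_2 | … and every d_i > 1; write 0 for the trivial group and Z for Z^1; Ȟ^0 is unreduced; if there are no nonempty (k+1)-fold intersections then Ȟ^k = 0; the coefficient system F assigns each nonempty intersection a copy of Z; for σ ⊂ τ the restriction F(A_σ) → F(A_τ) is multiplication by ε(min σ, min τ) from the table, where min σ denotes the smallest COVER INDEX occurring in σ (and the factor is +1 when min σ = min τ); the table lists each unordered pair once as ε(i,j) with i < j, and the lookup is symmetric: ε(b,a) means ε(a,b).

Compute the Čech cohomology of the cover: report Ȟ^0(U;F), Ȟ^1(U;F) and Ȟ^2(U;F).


Ȟ^0(U;F) ≅ 0, Ȟ^1(U;F) ≅ Z/2, Ȟ^2(U;F) ≅ 0

intersection data:
  A12={h} A13={f} A23={g}
C dims 3,3; δ0: rk 3, SNF 1^2·2
Ȟ^0 = (3 − 3) − 0 = 0, so Ȟ^0 ≅ 0
Ȟ^1 = (3 − 0) − 3 = 0 plus torsion [2], so Ȟ^1 ≅ Z/2
Ȟ^2 = (0 − 0) − 0 = 0, so Ȟ^2 ≅ 0


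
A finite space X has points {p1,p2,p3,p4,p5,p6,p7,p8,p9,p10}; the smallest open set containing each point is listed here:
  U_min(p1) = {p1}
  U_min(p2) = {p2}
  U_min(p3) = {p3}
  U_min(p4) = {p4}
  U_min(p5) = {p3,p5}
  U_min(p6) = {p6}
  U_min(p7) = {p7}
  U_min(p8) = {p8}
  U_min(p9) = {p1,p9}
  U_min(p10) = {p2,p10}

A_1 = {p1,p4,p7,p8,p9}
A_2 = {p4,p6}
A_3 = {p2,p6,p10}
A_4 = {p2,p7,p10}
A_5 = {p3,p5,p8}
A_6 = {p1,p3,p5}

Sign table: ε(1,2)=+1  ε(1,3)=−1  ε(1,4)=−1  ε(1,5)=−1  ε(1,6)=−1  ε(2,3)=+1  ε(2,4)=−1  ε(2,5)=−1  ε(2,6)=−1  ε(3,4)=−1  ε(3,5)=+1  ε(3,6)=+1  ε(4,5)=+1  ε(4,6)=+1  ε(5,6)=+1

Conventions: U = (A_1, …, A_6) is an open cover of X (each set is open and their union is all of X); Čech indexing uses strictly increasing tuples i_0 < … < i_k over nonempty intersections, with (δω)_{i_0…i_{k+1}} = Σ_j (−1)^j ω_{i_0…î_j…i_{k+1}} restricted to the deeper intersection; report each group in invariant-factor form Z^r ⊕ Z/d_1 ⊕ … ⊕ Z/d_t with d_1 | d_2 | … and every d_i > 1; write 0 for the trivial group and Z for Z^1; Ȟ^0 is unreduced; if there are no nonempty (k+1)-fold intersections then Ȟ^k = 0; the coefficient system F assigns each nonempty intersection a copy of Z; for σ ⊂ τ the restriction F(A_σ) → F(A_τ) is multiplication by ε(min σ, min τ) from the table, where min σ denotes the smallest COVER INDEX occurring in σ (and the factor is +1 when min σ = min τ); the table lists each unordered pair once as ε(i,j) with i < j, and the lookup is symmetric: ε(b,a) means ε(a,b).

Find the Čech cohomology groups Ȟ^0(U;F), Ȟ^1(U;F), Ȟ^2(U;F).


Ȟ^0 ≅ Z; Ȟ^1 ≅ Z^2; Ȟ^2 ≅ 0

nonempty intersections:
  A12={p4} A14={p7} A15={p8} A16={p1} A23={p6} A34={p2,p10} A56={p3,p5}
C dims 6,7; δ0: rk 5, SNF 1^5
Ȟ^0: (6−5)−0=1 ⇒ Z
Ȟ^1: (7−0)−5=2 ⇒ Z^2
Ȟ^2: (0−0)−0=0 ⇒ 0


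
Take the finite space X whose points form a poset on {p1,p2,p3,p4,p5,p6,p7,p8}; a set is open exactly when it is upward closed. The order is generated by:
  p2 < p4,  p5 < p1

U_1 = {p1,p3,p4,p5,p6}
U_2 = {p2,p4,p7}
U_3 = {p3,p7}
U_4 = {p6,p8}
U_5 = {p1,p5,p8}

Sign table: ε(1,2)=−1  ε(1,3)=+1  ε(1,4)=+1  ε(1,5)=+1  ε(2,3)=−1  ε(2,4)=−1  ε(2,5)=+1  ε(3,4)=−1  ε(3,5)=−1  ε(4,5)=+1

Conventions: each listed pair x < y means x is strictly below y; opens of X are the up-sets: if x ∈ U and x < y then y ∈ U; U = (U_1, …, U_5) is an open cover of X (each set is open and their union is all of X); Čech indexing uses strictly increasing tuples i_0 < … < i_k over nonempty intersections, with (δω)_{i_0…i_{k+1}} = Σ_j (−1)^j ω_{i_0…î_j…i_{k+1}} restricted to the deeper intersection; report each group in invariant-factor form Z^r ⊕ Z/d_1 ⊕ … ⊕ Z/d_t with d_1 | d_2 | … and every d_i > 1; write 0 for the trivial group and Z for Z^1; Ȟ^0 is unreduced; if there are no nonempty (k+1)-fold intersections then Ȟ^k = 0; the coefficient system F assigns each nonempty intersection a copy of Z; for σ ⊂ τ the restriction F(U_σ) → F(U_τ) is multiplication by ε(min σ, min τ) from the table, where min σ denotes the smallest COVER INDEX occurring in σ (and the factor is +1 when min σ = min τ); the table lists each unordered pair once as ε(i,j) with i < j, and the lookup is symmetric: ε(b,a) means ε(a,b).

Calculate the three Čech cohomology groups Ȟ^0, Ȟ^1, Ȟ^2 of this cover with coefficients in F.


cover nerve:
  U12={p4} U13={p3} U14={p6} U15={p1,p5} U23={p7} U45={p8}
C dims 5,6; δ0: rk 4, SNF 1^4
Ȟ^0: (5−4)−0=1 ⇒ Z
Ȟ^1: (6−0)−4=2 ⇒ Z^2
Ȟ^2: (0−0)−0=0 ⇒ 0

Ȟ^0(U;F) ≅ Z, Ȟ^1(U;F) ≅ Z^2 and Ȟ^2(U;F) ≅ 0


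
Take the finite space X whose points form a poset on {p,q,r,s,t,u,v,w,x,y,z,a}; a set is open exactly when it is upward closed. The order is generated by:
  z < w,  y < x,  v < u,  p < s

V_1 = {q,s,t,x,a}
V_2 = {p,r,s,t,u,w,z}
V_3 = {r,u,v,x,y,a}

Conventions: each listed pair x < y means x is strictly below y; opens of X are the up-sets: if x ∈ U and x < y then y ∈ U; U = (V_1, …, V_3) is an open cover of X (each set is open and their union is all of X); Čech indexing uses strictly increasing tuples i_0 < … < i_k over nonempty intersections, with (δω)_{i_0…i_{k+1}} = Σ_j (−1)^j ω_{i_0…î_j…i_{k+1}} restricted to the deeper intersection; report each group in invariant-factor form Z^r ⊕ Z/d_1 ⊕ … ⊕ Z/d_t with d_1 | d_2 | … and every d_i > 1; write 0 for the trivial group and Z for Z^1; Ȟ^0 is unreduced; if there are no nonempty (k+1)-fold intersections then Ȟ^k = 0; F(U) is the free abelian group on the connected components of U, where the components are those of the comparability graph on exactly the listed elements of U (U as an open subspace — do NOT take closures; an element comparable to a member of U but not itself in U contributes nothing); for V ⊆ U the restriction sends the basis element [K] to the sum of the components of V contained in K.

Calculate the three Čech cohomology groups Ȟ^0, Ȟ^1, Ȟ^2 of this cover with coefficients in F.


Ȟ^0(U;F) ≅ Z^8, Ȟ^1(U;F) ≅ 0, Ȟ^2(U;F) ≅ 0

cover nerve:
  V12={s,t} V13={x,a} V23={r,u}
components per intersection:
  V1: {q} {s} {t} {x} {a}
  V2: {p,s} {r} {t} {u} {w,z}
  V3: {r} {u,v} {x,y} {a}
  V12: {s} {t}
  V13: {x} {a}
  V23: {r} {u}
C dims 14,6; δ0: rk 6, SNF 1^6
Ȟ^0: (14−6)−0=8 ⇒ Z^8
Ȟ^1: (6−0)−6=0 ⇒ 0
Ȟ^2: (0−0)−0=0 ⇒ 0


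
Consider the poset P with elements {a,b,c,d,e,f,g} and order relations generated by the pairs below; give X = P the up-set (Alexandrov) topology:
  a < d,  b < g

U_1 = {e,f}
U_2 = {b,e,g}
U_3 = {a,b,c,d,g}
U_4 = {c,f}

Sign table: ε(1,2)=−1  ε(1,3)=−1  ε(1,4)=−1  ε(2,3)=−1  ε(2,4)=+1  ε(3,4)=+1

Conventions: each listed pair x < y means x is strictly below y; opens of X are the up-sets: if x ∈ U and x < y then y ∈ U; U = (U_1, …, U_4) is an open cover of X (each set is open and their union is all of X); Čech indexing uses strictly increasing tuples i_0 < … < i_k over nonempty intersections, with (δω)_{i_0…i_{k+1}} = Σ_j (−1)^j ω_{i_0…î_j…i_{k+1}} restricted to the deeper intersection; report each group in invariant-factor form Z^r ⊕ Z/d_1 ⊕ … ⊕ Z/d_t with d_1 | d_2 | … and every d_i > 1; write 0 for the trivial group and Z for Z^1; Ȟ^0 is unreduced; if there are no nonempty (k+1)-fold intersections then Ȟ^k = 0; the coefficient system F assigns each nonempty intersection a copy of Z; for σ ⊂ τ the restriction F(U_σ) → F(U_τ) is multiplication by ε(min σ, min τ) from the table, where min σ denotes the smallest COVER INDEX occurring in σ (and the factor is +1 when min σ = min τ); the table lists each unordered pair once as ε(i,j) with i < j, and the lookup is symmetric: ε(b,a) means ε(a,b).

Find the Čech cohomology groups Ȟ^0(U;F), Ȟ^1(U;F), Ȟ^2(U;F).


intersection data:
  U12={e} U14={f} U23={b,g} U34={c}
C dims 4,4; δ0: rk 4, SNF 1^3·2
Ȟ^0 = (4 − 4) − 0 = 0, so Ȟ^0 ≅ 0
Ȟ^1 = (4 − 0) − 4 = 0 plus torsion [2], so Ȟ^1 ≅ Z/2
Ȟ^2 = (0 − 0) − 0 = 0, so Ȟ^2 ≅ 0

Ȟ^0(U;F) ≅ 0, Ȟ^1(U;F) ≅ Z/2, Ȟ^2(U;F) ≅ 0


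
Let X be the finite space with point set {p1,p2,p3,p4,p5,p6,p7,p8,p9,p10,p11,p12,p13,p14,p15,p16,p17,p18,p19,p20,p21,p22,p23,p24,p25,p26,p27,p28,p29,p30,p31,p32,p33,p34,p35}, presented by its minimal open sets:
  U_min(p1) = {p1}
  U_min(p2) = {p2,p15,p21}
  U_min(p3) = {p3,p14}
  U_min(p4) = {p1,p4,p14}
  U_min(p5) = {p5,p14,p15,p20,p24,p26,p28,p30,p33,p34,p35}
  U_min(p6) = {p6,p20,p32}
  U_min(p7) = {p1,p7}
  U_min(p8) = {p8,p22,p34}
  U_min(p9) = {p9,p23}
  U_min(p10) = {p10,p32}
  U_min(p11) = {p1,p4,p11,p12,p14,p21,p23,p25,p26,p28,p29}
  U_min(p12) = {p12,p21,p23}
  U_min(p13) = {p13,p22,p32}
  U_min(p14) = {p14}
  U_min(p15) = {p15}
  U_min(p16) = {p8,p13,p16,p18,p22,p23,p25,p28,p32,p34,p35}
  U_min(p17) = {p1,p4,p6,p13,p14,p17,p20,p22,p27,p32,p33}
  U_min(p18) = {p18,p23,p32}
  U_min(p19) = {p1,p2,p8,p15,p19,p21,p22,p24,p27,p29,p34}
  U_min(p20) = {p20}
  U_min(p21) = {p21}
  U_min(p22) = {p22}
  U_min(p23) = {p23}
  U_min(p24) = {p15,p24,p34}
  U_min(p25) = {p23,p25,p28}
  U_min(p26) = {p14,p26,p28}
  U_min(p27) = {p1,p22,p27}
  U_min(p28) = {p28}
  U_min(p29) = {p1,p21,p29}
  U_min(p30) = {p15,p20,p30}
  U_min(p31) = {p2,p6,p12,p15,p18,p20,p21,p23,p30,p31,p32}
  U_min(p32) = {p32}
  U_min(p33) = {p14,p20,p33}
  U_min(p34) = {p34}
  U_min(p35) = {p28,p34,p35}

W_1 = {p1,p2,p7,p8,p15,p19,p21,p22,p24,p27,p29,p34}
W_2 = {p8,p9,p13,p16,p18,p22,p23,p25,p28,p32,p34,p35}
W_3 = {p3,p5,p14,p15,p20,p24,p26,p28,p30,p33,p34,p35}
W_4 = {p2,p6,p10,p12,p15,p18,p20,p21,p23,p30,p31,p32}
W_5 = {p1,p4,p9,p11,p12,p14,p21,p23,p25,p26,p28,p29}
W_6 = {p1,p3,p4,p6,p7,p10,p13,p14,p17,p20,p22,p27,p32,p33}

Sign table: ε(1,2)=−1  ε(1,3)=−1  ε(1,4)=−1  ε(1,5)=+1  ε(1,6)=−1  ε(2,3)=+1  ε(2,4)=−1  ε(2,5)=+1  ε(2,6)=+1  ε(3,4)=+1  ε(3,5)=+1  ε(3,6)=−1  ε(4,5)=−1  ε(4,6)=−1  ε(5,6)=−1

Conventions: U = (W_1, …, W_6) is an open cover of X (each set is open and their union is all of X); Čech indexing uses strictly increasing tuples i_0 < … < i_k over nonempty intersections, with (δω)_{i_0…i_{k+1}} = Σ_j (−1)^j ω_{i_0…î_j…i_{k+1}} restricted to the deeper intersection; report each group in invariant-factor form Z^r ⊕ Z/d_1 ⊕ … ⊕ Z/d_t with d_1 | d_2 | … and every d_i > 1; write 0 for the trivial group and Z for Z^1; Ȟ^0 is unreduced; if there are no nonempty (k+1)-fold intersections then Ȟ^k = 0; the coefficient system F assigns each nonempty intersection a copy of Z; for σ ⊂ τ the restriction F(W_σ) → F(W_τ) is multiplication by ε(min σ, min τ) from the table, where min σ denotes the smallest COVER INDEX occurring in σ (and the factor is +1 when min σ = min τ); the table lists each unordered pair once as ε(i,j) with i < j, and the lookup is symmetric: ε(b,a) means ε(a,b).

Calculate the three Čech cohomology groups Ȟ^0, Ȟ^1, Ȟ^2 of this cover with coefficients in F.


nerve simplices:
  W12={p8,p22,p34} W13={p15,p24,p34} W14={p2,p15,p21} W15={p1,p21,p29} W16={p1,p7,p22,p27} W23={p28,p34,p35} W24={p18,p23,p32} W25={p9,p23,p25,p28} W26={p13,p22,p32} W34={p15,p20,p30} W35={p14,p26,p28} W36={p3,p14,p20,p33} W45={p12,p21,p23} W46={p6,p10,p20,p32} W56={p1,p4,p14}
  W123={p34} W126={p22} W134={p15} W145={p21} W156={p1} W235={p28} W245={p23} W246={p32} W346={p20} W356={p14}
C dims 6,15,10; δ0: rk 6, SNF 1^5·2; δ1: rk 9, SNF 1^9
degree 0: 6−6−0 = 0 → Ȟ^0 ≅ 0
degree 1: 15−9−6 = 0 plus torsion [2] → Ȟ^1 ≅ Z/2
degree 2: 10−0−9 = 1 → Ȟ^2 ≅ Z

Ȟ^0(U;F) ≅ 0, Ȟ^1(U;F) ≅ Z/2 and Ȟ^2(U;F) ≅ Z


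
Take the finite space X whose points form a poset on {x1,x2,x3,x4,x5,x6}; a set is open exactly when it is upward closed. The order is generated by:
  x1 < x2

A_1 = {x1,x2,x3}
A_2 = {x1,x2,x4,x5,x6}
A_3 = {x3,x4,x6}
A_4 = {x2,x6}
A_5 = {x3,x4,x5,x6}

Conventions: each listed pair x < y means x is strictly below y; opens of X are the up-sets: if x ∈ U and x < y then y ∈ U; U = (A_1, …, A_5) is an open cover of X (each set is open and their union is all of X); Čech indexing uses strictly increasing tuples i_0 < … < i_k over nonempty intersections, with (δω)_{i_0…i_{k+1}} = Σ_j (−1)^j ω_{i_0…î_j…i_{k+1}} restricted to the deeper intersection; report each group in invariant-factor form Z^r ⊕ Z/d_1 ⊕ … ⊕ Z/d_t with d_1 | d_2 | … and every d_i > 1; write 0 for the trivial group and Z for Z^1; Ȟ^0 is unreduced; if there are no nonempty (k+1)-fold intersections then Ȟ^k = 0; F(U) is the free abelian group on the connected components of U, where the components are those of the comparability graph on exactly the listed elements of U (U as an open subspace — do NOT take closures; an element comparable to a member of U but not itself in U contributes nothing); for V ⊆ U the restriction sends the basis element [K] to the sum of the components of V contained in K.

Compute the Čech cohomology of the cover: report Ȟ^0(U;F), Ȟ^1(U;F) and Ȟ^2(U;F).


cover nerve:
  A12={x1,x2} A13={x3} A14={x2} A15={x3} A23={x4,x6} A24={x2,x6} A25={x4,x5,x6} A34={x6} A35={x3,x4,x6} A45={x6}
  A124={x2} A135={x3} A234={x6} A235={x4,x6} A245={x6} A345={x6}
  A2345={x6}
components per intersection:
  A1: {x1,x2} {x3}
  A2: {x1,x2} {x4} {x5} {x6}
  A3: {x3} {x4} {x6}
  A4: {x2} {x6}
  A5: {x3} {x4} {x5} {x6}
  A12: {x1,x2}
  A13: {x3}
  A14: {x2}
  A15: {x3}
  A23: {x4} {x6}
  A24: {x2} {x6}
  A25: {x4} {x5} {x6}
  A34: {x6}
  A35: {x3} {x4} {x6}
  A45: {x6}
  A124: {x2}
  A135: {x3}
  A234: {x6}
  A235: {x4} {x6}
  A245: {x6}
  A345: {x6}
  A2345: {x6}
C dims 15,16,7,1; δ0: rk 10, SNF 1^10; δ1: rk 6, SNF 1^6; δ2: rk 1, SNF 1^1
Ȟ^0: (15−10)−0=5 ⇒ Z^5
Ȟ^1: (16−6)−10=0 ⇒ 0
Ȟ^2: (7−1)−6=0 ⇒ 0

Ȟ^0 ≅ Z^5,  Ȟ^1 ≅ 0,  Ȟ^2 ≅ 0
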